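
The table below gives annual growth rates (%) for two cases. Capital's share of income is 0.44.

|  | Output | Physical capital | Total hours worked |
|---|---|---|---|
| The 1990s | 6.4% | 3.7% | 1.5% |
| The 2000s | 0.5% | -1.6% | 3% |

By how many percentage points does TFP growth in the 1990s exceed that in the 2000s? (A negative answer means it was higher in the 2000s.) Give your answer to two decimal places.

Labor's share = 1 − 0.44 = 0.56.
The 1990s: TFP = 6.4 − 1.628 − 0.84 = 3.932%.
The 2000s: TFP = 0.5 + 0.704 − 1.68 = -0.476%.
Difference = 3.932 − (-0.476) = 4.408 pp.

4.41 percentage points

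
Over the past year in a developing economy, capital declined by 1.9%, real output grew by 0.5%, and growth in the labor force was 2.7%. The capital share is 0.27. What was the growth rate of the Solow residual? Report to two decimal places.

-0.96%

Labor's share = 1 − 0.27 = 0.73.
Capital: 0.27 × (-1.9) = -0.513 pp.
The labor force: 0.73 × 2.7 = 1.971 pp.
TFP growth = 0.5 − 1.458 = -0.958%.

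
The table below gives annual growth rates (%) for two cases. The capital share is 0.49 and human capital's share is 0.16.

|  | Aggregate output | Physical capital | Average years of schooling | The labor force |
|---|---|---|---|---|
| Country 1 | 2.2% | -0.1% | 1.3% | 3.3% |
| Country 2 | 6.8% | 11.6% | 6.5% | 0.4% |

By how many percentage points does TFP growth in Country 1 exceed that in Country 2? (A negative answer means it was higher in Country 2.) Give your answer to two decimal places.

Labor's share = 1 − 0.49 − 0.16 = 0.35.
Country 1: TFP = 2.2 + 0.049 − 0.208 − 1.155 = 0.886%.
Country 2: TFP = 6.8 − 5.684 − 1.04 − 0.14 = -0.064%.
Difference = 0.886 − (-0.064) = 0.95 pp.

0.95 percentage points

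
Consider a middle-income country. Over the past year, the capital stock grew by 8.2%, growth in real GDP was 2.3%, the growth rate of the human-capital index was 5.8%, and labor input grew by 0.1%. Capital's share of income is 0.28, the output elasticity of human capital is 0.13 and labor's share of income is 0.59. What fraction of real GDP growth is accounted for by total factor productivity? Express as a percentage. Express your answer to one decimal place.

Labor's share = 1 − 0.28 − 0.13 = 0.59.
The capital stock: 0.28 × 8.2 = 2.296 pp.
The human-capital index: 0.13 × 5.8 = 0.754 pp.
Labor input: 0.59 × 0.1 = 0.059 pp.
TFP growth = 2.3 − 3.109 = -0.809%.
TFP share of growth = -0.809 / 2.3 × 100 = -35.174%.

-35.2%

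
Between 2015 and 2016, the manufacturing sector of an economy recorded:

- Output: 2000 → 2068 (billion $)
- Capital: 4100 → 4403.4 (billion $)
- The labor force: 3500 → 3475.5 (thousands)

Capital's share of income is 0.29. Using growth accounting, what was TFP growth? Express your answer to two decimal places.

Output growth = (2068 − 2000) / 2000 = 3.4%.
Capital growth = (4403.4 − 4100) / 4100 = 7.4%.
The labor force growth = (3475.5 − 3500) / 3500 = -0.7%.
Labor's share = 1 − 0.29 = 0.71.
Capital: 0.29 × 7.4 = 2.146 pp.
The labor force: 0.71 × (-0.7) = -0.497 pp.
TFP growth = 3.4 − 1.649 = 1.751%.

TFP growth was 1.75%.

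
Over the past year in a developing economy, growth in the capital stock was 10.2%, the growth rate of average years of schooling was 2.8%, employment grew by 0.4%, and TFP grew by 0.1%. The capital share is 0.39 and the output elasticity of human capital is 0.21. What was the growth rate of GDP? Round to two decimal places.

GDP growth was 4.83%.

Labor's share = 1 − 0.39 − 0.21 = 0.4.
The capital stock: 0.39 × 10.2 = 3.978 pp.
Average years of schooling: 0.21 × 2.8 = 0.588 pp.
Employment: 0.4 × 0.4 = 0.16 pp.
Output growth = 0.1 + 4.726 = 4.826%.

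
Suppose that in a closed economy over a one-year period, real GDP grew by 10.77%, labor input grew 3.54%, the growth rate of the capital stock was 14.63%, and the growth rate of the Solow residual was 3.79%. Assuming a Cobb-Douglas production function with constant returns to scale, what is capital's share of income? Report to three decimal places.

α = 0.310

gY = gA + α·gK + (1−α)·gL, so gY − gA − gL = α(gK − gL).
10.77 − 3.79 − 3.54 = α × (14.63 − 3.54).
3.44 = 11.09 α, so α = 0.31019.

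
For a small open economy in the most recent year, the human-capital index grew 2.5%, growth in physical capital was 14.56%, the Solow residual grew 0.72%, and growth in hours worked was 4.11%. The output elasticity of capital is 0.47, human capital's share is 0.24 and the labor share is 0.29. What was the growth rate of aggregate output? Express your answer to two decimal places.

Aggregate output growth was 9.36%.

Labor's share = 1 − 0.47 − 0.24 = 0.29.
Physical capital: 0.47 × 14.56 = 6.8432 pp.
The human-capital index: 0.24 × 2.5 = 0.6 pp.
Hours worked: 0.29 × 4.11 = 1.1919 pp.
Output growth = 0.72 + 8.6351 = 9.3551%.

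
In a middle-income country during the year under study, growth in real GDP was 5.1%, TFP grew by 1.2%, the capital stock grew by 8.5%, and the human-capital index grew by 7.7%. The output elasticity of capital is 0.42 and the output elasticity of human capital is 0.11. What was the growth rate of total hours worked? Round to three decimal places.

-1.100%

Labor's share = 1 − 0.42 − 0.11 = 0.47.
gY = gA + 0.42×8.5 + 0.11×7.7 + 0.47×g.
0.47×g = 5.1 − 1.2 − 4.417 = -0.517.
g = -0.517 / 0.47 = -1.1%.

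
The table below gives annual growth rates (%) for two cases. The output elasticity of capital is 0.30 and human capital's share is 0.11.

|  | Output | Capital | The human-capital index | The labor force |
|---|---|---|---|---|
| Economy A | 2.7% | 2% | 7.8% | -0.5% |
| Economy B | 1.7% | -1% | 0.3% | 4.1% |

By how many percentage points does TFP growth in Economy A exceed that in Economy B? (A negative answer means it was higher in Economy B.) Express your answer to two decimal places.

Labor's share = 1 − 0.3 − 0.11 = 0.59.
Economy A: TFP = 2.7 − 0.6 − 0.858 + 0.295 = 1.537%.
Economy B: TFP = 1.7 + 0.3 − 0.033 − 2.419 = -0.452%.
Difference = 1.537 − (-0.452) = 1.989 pp.

1.99 percentage points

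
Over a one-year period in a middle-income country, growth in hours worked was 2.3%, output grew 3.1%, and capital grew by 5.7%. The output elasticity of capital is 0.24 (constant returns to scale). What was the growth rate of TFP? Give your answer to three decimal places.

Labor's share = 1 − 0.24 = 0.76.
Capital: 0.24 × 5.7 = 1.368 pp.
Hours worked: 0.76 × 2.3 = 1.748 pp.
TFP growth = 3.1 − 3.116 = -0.016%.

-0.016%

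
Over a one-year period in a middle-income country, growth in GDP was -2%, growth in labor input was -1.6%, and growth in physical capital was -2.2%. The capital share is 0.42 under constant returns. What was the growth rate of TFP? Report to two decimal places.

-0.15%

Labor's share = 1 − 0.42 = 0.58.
Physical capital: 0.42 × (-2.2) = -0.924 pp.
Labor input: 0.58 × (-1.6) = -0.928 pp.
TFP growth = -2 + 1.852 = -0.148%.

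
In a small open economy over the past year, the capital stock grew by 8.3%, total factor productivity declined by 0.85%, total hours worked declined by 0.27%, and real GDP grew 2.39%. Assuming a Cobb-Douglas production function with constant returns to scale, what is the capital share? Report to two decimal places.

0.41

gY = gA + α·gK + (1−α)·gL, so gY − gA − gL = α(gK − gL).
2.39 + 0.85 + 0.27 = α × (8.3 − (-0.27)).
3.51 = 8.57 α, so α = 0.4096.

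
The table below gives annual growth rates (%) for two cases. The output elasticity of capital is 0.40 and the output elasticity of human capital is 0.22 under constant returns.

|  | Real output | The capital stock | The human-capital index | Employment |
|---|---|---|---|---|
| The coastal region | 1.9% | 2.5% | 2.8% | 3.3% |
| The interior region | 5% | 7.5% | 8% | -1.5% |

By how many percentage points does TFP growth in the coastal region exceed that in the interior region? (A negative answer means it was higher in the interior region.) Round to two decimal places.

-1.78 percentage points

Labor's share = 1 − 0.4 − 0.22 = 0.38.
The coastal region: TFP = 1.9 − 1 − 0.616 − 1.254 = -0.97%.
The interior region: TFP = 5 − 3 − 1.76 + 0.57 = 0.81%.
Difference = -0.97 − (0.81) = -1.78 pp.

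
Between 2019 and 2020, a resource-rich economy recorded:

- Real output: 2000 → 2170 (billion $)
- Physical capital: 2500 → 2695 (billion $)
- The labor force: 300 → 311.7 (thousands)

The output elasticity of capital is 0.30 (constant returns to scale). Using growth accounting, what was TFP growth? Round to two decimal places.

TFP growth was 3.43%.

Real output growth = (2170 − 2000) / 2000 = 8.5%.
Physical capital growth = (2695 − 2500) / 2500 = 7.8%.
The labor force growth = (311.7 − 300) / 300 = 3.9%.
Labor's share = 1 − 0.3 = 0.7.
Physical capital: 0.3 × 7.8 = 2.34 pp.
The labor force: 0.7 × 3.9 = 2.73 pp.
TFP growth = 8.5 − 5.07 = 3.43%.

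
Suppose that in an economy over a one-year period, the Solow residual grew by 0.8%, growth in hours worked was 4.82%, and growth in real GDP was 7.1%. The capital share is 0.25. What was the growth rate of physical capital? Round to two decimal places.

Labor's share = 1 − 0.25 = 0.75.
gY = gA + 0.75×4.82 + 0.25×g.
0.25×g = 7.1 − 0.8 − 3.615 = 2.685.
g = 2.685 / 0.25 = 10.74%.

Physical capital growth was 10.74%.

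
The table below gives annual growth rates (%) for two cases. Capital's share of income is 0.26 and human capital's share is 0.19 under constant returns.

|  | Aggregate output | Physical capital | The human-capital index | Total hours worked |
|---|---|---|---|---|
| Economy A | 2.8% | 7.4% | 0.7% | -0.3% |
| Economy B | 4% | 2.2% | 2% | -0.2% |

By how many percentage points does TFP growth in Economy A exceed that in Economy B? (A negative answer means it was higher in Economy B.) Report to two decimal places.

Labor's share = 1 − 0.26 − 0.19 = 0.55.
Economy A: TFP = 2.8 − 1.924 − 0.133 + 0.165 = 0.908%.
Economy B: TFP = 4 − 0.572 − 0.38 + 0.11 = 3.158%.
Difference = 0.908 − (3.158) = -2.25 pp.

-2.25 percentage points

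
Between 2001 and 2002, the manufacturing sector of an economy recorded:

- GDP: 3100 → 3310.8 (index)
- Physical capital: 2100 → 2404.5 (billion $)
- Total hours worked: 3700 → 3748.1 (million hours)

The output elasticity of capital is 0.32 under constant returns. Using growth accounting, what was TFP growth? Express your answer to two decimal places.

GDP growth = (3310.8 − 3100) / 3100 = 6.8%.
Physical capital growth = (2404.5 − 2100) / 2100 = 14.5%.
Total hours worked growth = (3748.1 − 3700) / 3700 = 1.3%.
Labor's share = 1 − 0.32 = 0.68.
Physical capital: 0.32 × 14.5 = 4.64 pp.
Total hours worked: 0.68 × 1.3 = 0.884 pp.
TFP growth = 6.8 − 5.524 = 1.276%.

1.28%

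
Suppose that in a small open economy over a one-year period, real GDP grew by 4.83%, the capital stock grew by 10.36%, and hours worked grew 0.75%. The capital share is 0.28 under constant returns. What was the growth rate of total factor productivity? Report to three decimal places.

Total factor productivity grew 1.389%.

Labor's share = 1 − 0.28 = 0.72.
The capital stock: 0.28 × 10.36 = 2.9008 pp.
Hours worked: 0.72 × 0.75 = 0.54 pp.
TFP growth = 4.83 − 3.4408 = 1.3892%.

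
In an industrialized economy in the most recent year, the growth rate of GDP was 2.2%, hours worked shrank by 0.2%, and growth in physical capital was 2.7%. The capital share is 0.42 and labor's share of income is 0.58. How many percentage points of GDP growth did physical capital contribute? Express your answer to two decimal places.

1.13

Contribution = share × growth = 0.42 × 2.7 = 1.134 pp.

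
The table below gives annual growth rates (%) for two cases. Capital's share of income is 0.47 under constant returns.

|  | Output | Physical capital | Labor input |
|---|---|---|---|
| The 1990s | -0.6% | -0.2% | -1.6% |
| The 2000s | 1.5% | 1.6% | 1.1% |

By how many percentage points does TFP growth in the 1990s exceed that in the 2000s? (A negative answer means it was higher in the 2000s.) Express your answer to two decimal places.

Labor's share = 1 − 0.47 = 0.53.
The 1990s: TFP = -0.6 + 0.094 + 0.848 = 0.342%.
The 2000s: TFP = 1.5 − 0.752 − 0.583 = 0.165%.
Difference = 0.342 − (0.165) = 0.177 pp.

0.18 percentage points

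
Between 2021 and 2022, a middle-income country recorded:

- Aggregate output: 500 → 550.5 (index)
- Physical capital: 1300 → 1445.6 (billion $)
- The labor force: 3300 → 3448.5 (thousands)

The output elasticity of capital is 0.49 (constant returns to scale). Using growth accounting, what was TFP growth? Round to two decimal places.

2.32%

Aggregate output growth = (550.5 − 500) / 500 = 10.1%.
Physical capital growth = (1445.6 − 1300) / 1300 = 11.2%.
The labor force growth = (3448.5 − 3300) / 3300 = 4.5%.
Labor's share = 1 − 0.49 = 0.51.
Physical capital: 0.49 × 11.2 = 5.488 pp.
The labor force: 0.51 × 4.5 = 2.295 pp.
TFP growth = 10.1 − 7.783 = 2.317%.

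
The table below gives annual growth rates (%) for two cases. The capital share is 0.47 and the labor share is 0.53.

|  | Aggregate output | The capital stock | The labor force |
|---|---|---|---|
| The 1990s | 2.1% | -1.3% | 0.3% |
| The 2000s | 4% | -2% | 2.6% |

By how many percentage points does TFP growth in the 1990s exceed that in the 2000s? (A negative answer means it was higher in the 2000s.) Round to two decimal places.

Labor's share = 1 − 0.47 = 0.53.
The 1990s: TFP = 2.1 + 0.611 − 0.159 = 2.552%.
The 2000s: TFP = 4 + 0.94 − 1.378 = 3.562%.
Difference = 2.552 − (3.562) = -1.01 pp.

-1.01 percentage points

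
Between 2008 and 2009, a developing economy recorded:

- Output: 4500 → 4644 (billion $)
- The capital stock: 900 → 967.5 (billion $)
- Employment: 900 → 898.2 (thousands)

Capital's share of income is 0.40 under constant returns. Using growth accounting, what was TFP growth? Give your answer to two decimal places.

Output growth = (4644 − 4500) / 4500 = 3.2%.
The capital stock growth = (967.5 − 900) / 900 = 7.5%.
Employment growth = (898.2 − 900) / 900 = -0.2%.
Labor's share = 1 − 0.4 = 0.6.
The capital stock: 0.4 × 7.5 = 3 pp.
Employment: 0.6 × (-0.2) = -0.12 pp.
TFP growth = 3.2 − 2.88 = 0.32%.

0.32%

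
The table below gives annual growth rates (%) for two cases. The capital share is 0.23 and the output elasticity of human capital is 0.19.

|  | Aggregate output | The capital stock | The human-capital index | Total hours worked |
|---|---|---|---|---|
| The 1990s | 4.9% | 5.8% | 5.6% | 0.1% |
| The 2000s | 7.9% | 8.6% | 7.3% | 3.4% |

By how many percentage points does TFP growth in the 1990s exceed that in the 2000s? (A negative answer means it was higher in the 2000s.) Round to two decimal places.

-0.12 percentage points

Labor's share = 1 − 0.23 − 0.19 = 0.58.
The 1990s: TFP = 4.9 − 1.334 − 1.064 − 0.058 = 2.444%.
The 2000s: TFP = 7.9 − 1.978 − 1.387 − 1.972 = 2.563%.
Difference = 2.444 − (2.563) = -0.119 pp.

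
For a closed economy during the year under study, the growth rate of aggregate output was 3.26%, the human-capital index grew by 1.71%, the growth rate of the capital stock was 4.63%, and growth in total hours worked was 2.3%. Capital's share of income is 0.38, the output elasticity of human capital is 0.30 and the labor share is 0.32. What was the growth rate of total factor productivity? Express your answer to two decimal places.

Total factor productivity grew 0.25%.

Labor's share = 1 − 0.38 − 0.3 = 0.32.
The capital stock: 0.38 × 4.63 = 1.7594 pp.
The human-capital index: 0.3 × 1.71 = 0.513 pp.
Total hours worked: 0.32 × 2.3 = 0.736 pp.
TFP growth = 3.26 − 3.0084 = 0.2516%.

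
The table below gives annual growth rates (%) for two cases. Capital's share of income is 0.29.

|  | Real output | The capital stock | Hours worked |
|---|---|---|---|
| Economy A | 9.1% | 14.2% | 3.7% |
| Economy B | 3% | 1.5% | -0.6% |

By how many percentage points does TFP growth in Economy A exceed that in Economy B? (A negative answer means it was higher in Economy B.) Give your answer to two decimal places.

-0.64 percentage points

Labor's share = 1 − 0.29 = 0.71.
Economy A: TFP = 9.1 − 4.118 − 2.627 = 2.355%.
Economy B: TFP = 3 − 0.435 + 0.426 = 2.991%.
Difference = 2.355 − (2.991) = -0.636 pp.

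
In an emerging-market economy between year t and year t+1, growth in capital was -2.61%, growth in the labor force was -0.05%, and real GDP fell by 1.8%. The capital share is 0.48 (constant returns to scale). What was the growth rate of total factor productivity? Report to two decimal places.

-0.52%

Labor's share = 1 − 0.48 = 0.52.
Capital: 0.48 × (-2.61) = -1.2528 pp.
The labor force: 0.52 × (-0.05) = -0.026 pp.
TFP growth = -1.8 + 1.2788 = -0.5212%.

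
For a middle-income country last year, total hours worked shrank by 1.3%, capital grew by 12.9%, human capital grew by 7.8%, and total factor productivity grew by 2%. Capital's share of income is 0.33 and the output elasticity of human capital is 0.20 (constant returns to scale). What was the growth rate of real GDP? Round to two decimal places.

Labor's share = 1 − 0.33 − 0.2 = 0.47.
Capital: 0.33 × 12.9 = 4.257 pp.
Human capital: 0.2 × 7.8 = 1.56 pp.
Total hours worked: 0.47 × (-1.3) = -0.611 pp.
Output growth = 2 + 5.206 = 7.206%.

7.21%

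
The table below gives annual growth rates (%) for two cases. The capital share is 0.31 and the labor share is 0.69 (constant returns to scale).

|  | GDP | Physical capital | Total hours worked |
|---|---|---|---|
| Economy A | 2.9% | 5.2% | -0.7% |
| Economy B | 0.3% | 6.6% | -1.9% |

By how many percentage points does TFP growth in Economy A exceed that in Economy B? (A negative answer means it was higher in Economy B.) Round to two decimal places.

Labor's share = 1 − 0.31 = 0.69.
Economy A: TFP = 2.9 − 1.612 + 0.483 = 1.771%.
Economy B: TFP = 0.3 − 2.046 + 1.311 = -0.435%.
Difference = 1.771 − (-0.435) = 2.206 pp.

2.21 percentage points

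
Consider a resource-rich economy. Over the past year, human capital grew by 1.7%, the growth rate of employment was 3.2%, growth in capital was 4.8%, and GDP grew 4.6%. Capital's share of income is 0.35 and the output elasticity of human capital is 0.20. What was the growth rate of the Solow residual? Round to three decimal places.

1.140%

Labor's share = 1 − 0.35 − 0.2 = 0.45.
Capital: 0.35 × 4.8 = 1.68 pp.
Human capital: 0.2 × 1.7 = 0.34 pp.
Employment: 0.45 × 3.2 = 1.44 pp.
TFP growth = 4.6 − 3.46 = 1.14%.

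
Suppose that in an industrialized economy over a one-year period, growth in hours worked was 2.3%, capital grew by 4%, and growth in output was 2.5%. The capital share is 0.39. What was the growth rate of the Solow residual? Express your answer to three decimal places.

Labor's share = 1 − 0.39 = 0.61.
Capital: 0.39 × 4 = 1.56 pp.
Hours worked: 0.61 × 2.3 = 1.403 pp.
TFP growth = 2.5 − 2.963 = -0.463%.

-0.463%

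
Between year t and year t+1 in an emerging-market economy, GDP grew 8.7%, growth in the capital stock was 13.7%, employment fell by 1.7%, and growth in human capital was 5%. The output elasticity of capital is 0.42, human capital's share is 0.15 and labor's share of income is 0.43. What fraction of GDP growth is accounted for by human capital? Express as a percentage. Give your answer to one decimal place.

Human capital accounted for 8.6% of growth.

Human capital contributed 0.15 × 5 = 0.75 pp.
Share of growth = 0.75 / 8.7 × 100 = 8.621%.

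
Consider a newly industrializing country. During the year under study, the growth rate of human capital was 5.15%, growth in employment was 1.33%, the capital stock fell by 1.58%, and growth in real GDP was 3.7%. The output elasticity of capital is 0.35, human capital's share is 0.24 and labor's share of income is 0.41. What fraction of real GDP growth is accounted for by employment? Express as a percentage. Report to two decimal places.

Labor's share = 1 − 0.35 − 0.24 = 0.41.
Employment contributed 0.41 × 1.33 = 0.5453 pp.
Share of growth = 0.5453 / 3.7 × 100 = 14.7378%.

14.74%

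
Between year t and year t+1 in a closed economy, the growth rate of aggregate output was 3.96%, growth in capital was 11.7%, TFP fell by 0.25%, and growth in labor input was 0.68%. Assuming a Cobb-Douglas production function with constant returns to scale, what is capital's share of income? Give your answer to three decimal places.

gY = gA + α·gK + (1−α)·gL, so gY − gA − gL = α(gK − gL).
3.96 + 0.25 − 0.68 = α × (11.7 − 0.68).
3.53 = 11.02 α, so α = 0.32033.

0.320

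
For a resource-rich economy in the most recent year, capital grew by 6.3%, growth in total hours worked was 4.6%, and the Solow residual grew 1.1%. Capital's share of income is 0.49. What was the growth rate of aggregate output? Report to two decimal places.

Labor's share = 1 − 0.49 = 0.51.
Capital: 0.49 × 6.3 = 3.087 pp.
Total hours worked: 0.51 × 4.6 = 2.346 pp.
Output growth = 1.1 + 5.433 = 6.533%.

Aggregate output grew 6.53%.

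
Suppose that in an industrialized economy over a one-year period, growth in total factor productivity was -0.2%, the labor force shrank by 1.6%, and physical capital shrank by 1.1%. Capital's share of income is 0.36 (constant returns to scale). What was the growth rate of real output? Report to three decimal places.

-1.620%

Labor's share = 1 − 0.36 = 0.64.
Physical capital: 0.36 × (-1.1) = -0.396 pp.
The labor force: 0.64 × (-1.6) = -1.024 pp.
Output growth = -0.2 + (-1.42) = -1.62%.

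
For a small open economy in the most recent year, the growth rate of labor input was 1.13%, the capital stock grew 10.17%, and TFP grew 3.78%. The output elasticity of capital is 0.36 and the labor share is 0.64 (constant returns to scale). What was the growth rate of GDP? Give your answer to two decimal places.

8.16%

Labor's share = 1 − 0.36 = 0.64.
The capital stock: 0.36 × 10.17 = 3.6612 pp.
Labor input: 0.64 × 1.13 = 0.7232 pp.
Output growth = 3.78 + 4.3844 = 8.1644%.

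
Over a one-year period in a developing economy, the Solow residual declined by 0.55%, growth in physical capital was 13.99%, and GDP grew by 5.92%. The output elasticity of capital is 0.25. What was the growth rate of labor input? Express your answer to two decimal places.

3.96%

Labor's share = 1 − 0.25 = 0.75.
gY = gA + 0.25×13.99 + 0.75×g.
0.75×g = 5.92 + 0.55 − 3.4975 = 2.9725.
g = 2.9725 / 0.75 = 3.9633%.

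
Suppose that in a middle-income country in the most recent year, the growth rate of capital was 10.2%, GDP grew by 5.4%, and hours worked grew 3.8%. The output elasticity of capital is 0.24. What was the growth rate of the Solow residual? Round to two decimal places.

The Solow residual grew 0.06%.

Labor's share = 1 − 0.24 = 0.76.
Capital: 0.24 × 10.2 = 2.448 pp.
Hours worked: 0.76 × 3.8 = 2.888 pp.
TFP growth = 5.4 − 5.336 = 0.064%.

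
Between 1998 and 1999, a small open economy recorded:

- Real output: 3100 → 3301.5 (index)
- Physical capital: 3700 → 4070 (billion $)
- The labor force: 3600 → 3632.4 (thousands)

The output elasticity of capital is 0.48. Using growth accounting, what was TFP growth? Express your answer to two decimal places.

Real output growth = (3301.5 − 3100) / 3100 = 6.5%.
Physical capital growth = (4070 − 3700) / 3700 = 10%.
The labor force growth = (3632.4 − 3600) / 3600 = 0.9%.
Labor's share = 1 − 0.48 = 0.52.
Physical capital: 0.48 × 10 = 4.8 pp.
The labor force: 0.52 × 0.9 = 0.468 pp.
TFP growth = 6.5 − 5.268 = 1.232%.

1.23%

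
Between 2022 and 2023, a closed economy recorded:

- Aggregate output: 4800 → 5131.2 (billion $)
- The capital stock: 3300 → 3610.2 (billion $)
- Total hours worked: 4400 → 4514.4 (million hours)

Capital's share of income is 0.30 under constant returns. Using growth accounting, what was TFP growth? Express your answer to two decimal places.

2.26%

Aggregate output growth = (5131.2 − 4800) / 4800 = 6.9%.
The capital stock growth = (3610.2 − 3300) / 3300 = 9.4%.
Total hours worked growth = (4514.4 − 4400) / 4400 = 2.6%.
Labor's share = 1 − 0.3 = 0.7.
The capital stock: 0.3 × 9.4 = 2.82 pp.
Total hours worked: 0.7 × 2.6 = 1.82 pp.
TFP growth = 6.9 − 4.64 = 2.26%.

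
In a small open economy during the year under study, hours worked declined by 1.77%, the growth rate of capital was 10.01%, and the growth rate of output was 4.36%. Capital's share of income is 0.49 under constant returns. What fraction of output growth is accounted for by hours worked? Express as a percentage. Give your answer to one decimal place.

Hours worked accounted for -20.7% of growth.

Labor's share = 1 − 0.49 = 0.51.
Hours worked contributed 0.51 × (-1.77) = -0.9027 pp.
Share of growth = -0.9027 / 4.36 × 100 = -20.704%.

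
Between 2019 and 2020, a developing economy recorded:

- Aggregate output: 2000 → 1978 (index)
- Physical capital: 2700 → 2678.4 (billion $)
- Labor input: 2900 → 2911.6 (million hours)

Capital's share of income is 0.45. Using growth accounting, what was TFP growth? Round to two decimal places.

-0.96%

Aggregate output growth = (1978 − 2000) / 2000 = -1.1%.
Physical capital growth = (2678.4 − 2700) / 2700 = -0.8%.
Labor input growth = (2911.6 − 2900) / 2900 = 0.4%.
Labor's share = 1 − 0.45 = 0.55.
Physical capital: 0.45 × (-0.8) = -0.36 pp.
Labor input: 0.55 × 0.4 = 0.22 pp.
TFP growth = -1.1 + 0.14 = -0.96%.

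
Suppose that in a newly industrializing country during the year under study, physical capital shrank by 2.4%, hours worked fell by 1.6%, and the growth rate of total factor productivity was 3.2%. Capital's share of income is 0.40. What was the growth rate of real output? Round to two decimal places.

1.28%

Labor's share = 1 − 0.4 = 0.6.
Physical capital: 0.4 × (-2.4) = -0.96 pp.
Hours worked: 0.6 × (-1.6) = -0.96 pp.
Output growth = 3.2 + (-1.92) = 1.28%.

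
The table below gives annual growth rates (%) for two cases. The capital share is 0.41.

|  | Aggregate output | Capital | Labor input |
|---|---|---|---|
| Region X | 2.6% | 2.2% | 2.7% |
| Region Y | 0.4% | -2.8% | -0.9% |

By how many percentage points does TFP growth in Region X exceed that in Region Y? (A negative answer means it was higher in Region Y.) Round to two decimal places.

-1.97 percentage points

Labor's share = 1 − 0.41 = 0.59.
Region X: TFP = 2.6 − 0.902 − 1.593 = 0.105%.
Region Y: TFP = 0.4 + 1.148 + 0.531 = 2.079%.
Difference = 0.105 − (2.079) = -1.974 pp.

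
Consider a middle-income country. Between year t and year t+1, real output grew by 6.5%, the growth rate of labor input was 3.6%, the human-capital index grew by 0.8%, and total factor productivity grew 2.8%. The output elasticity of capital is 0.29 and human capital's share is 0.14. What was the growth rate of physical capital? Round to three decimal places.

Labor's share = 1 − 0.29 − 0.14 = 0.57.
gY = gA + 0.14×0.8 + 0.57×3.6 + 0.29×g.
0.29×g = 6.5 − 2.8 − 2.164 = 1.536.
g = 1.536 / 0.29 = 5.29655%.

5.297%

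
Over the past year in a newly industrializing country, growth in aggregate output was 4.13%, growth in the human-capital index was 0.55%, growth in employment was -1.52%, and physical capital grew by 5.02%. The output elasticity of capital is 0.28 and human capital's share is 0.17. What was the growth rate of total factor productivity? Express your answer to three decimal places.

Labor's share = 1 − 0.28 − 0.17 = 0.55.
Physical capital: 0.28 × 5.02 = 1.4056 pp.
The human-capital index: 0.17 × 0.55 = 0.0935 pp.
Employment: 0.55 × (-1.52) = -0.836 pp.
TFP growth = 4.13 − 0.6631 = 3.4669%.

Total factor productivity growth was 3.467%.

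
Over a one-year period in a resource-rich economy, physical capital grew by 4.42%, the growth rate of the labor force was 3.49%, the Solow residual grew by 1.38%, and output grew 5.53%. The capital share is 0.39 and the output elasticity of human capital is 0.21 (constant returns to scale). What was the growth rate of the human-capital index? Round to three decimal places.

Labor's share = 1 − 0.39 − 0.21 = 0.4.
gY = gA + 0.39×4.42 + 0.4×3.49 + 0.21×g.
0.21×g = 5.53 − 1.38 − 3.1198 = 1.0302.
g = 1.0302 / 0.21 = 4.90571%.

4.906%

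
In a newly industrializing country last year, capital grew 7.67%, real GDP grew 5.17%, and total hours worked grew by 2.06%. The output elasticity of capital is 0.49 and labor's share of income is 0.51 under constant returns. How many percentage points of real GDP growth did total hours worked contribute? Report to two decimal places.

1.05 pp

Labor's share = 1 − 0.49 = 0.51.
Contribution = share × growth = 0.51 × 2.06 = 1.0506 pp.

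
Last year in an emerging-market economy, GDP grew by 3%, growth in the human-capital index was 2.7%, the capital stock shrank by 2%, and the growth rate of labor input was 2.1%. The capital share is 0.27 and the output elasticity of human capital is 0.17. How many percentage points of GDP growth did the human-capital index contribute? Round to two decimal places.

0.46 pp

Contribution = share × growth = 0.17 × 2.7 = 0.459 pp.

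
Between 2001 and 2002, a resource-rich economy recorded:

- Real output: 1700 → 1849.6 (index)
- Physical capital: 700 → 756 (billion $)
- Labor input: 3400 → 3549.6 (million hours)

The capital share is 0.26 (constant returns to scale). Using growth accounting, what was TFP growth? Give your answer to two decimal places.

Real output growth = (1849.6 − 1700) / 1700 = 8.8%.
Physical capital growth = (756 − 700) / 700 = 8%.
Labor input growth = (3549.6 − 3400) / 3400 = 4.4%.
Labor's share = 1 − 0.26 = 0.74.
Physical capital: 0.26 × 8 = 2.08 pp.
Labor input: 0.74 × 4.4 = 3.256 pp.
TFP growth = 8.8 − 5.336 = 3.464%.

3.46%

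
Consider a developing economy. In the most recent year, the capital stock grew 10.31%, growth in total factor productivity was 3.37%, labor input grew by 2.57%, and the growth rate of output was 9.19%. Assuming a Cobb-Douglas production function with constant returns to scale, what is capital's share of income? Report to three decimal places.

gY = gA + α·gK + (1−α)·gL, so gY − gA − gL = α(gK − gL).
9.19 − 3.37 − 2.57 = α × (10.31 − 2.57).
3.25 = 7.74 α, so α = 0.4199.

0.420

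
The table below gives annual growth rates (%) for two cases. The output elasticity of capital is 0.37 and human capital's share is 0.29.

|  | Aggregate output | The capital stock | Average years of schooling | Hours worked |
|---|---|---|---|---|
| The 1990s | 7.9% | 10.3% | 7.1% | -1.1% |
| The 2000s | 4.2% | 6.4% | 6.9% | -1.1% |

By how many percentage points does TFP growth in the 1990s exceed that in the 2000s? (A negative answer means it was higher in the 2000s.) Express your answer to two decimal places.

Labor's share = 1 − 0.37 − 0.29 = 0.34.
The 1990s: TFP = 7.9 − 3.811 − 2.059 + 0.374 = 2.404%.
The 2000s: TFP = 4.2 − 2.368 − 2.001 + 0.374 = 0.205%.
Difference = 2.404 − (0.205) = 2.199 pp.

2.20 percentage points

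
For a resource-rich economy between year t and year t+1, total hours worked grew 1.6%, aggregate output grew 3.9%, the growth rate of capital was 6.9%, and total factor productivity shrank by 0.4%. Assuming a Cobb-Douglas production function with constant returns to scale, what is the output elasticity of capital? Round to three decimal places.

α = 0.509

gY = gA + α·gK + (1−α)·gL, so gY − gA − gL = α(gK − gL).
3.9 + 0.4 − 1.6 = α × (6.9 − 1.6).
2.7 = 5.3 α, so α = 0.50943.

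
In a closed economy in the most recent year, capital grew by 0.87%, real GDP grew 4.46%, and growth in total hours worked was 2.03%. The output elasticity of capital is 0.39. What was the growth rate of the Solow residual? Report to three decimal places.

The Solow residual grew 2.882%.

Labor's share = 1 − 0.39 = 0.61.
Capital: 0.39 × 0.87 = 0.3393 pp.
Total hours worked: 0.61 × 2.03 = 1.2383 pp.
TFP growth = 4.46 − 1.5776 = 2.8824%.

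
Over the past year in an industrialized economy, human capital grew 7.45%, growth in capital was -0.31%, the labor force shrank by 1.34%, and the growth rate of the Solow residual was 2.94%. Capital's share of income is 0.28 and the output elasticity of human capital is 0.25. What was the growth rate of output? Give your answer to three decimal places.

Output grew 4.086%.

Labor's share = 1 − 0.28 − 0.25 = 0.47.
Capital: 0.28 × (-0.31) = -0.0868 pp.
Human capital: 0.25 × 7.45 = 1.8625 pp.
The labor force: 0.47 × (-1.34) = -0.6298 pp.
Output growth = 2.94 + 1.1459 = 4.0859%.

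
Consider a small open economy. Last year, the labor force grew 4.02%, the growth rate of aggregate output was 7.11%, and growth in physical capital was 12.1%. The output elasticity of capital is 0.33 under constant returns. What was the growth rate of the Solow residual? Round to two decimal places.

0.42%

Labor's share = 1 − 0.33 = 0.67.
Physical capital: 0.33 × 12.1 = 3.993 pp.
The labor force: 0.67 × 4.02 = 2.6934 pp.
TFP growth = 7.11 − 6.6864 = 0.4236%.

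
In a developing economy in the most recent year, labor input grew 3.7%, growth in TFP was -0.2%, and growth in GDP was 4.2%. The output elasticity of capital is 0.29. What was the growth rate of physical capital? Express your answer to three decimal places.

Labor's share = 1 − 0.29 = 0.71.
gY = gA + 0.71×3.7 + 0.29×g.
0.29×g = 4.2 + 0.2 − 2.627 = 1.773.
g = 1.773 / 0.29 = 6.11379%.

Physical capital growth was 6.114%.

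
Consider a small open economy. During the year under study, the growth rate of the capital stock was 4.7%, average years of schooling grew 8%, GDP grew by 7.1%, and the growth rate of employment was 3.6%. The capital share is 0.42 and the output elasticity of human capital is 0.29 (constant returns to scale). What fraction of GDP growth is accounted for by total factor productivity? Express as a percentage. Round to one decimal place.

Labor's share = 1 − 0.42 − 0.29 = 0.29.
The capital stock: 0.42 × 4.7 = 1.974 pp.
Average years of schooling: 0.29 × 8 = 2.32 pp.
Employment: 0.29 × 3.6 = 1.044 pp.
TFP growth = 7.1 − 5.338 = 1.762%.
TFP share of growth = 1.762 / 7.1 × 100 = 24.817%.

24.8%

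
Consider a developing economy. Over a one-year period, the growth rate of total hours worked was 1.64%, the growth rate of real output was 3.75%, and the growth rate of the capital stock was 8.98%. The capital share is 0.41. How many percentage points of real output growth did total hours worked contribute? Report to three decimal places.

Labor's share = 1 − 0.41 = 0.59.
Contribution = share × growth = 0.59 × 1.64 = 0.9676 pp.

0.968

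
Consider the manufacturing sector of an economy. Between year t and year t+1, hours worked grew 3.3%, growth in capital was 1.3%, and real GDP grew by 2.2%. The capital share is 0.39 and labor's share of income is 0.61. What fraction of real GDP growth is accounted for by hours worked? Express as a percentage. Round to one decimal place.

Hours worked accounted for 91.5% of growth.

Labor's share = 1 − 0.39 = 0.61.
Hours worked contributed 0.61 × 3.3 = 2.013 pp.
Share of growth = 2.013 / 2.2 × 100 = 91.5%.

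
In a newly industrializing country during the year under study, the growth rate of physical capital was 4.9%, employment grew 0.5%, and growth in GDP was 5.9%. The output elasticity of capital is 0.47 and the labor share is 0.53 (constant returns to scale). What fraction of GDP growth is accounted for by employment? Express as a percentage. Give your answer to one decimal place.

Labor's share = 1 − 0.47 = 0.53.
Employment contributed 0.53 × 0.5 = 0.265 pp.
Share of growth = 0.265 / 5.9 × 100 = 4.492%.

4.5%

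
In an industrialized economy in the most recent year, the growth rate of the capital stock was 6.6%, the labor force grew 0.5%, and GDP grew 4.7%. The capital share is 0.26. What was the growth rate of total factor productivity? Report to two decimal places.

Labor's share = 1 − 0.26 = 0.74.
The capital stock: 0.26 × 6.6 = 1.716 pp.
The labor force: 0.74 × 0.5 = 0.37 pp.
TFP growth = 4.7 − 2.086 = 2.614%.

2.61%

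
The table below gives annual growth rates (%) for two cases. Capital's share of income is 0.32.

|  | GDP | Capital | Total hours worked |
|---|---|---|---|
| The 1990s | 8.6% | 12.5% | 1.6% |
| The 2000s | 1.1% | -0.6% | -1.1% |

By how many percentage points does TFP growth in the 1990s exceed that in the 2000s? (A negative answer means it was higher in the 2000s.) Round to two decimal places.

Labor's share = 1 − 0.32 = 0.68.
The 1990s: TFP = 8.6 − 4 − 1.088 = 3.512%.
The 2000s: TFP = 1.1 + 0.192 + 0.748 = 2.04%.
Difference = 3.512 − (2.04) = 1.472 pp.

1.47 percentage points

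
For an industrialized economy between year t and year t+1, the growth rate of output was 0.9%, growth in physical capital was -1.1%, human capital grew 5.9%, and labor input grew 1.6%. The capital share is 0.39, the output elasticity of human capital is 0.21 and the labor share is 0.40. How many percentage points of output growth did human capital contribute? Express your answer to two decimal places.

1.24 pp

Contribution = share × growth = 0.21 × 5.9 = 1.239 pp.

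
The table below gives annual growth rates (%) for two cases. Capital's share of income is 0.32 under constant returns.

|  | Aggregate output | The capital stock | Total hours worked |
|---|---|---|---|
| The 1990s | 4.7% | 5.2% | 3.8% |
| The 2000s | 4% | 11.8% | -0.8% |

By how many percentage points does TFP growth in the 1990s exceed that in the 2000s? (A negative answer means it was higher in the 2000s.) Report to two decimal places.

-0.32 percentage points

Labor's share = 1 − 0.32 = 0.68.
The 1990s: TFP = 4.7 − 1.664 − 2.584 = 0.452%.
The 2000s: TFP = 4 − 3.776 + 0.544 = 0.768%.
Difference = 0.452 − (0.768) = -0.316 pp.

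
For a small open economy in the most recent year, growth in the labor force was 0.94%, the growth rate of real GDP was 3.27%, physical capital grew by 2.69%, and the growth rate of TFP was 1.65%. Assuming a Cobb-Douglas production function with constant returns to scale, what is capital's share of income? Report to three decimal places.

gY = gA + α·gK + (1−α)·gL, so gY − gA − gL = α(gK − gL).
3.27 − 1.65 − 0.94 = α × (2.69 − 0.94).
0.68 = 1.75 α, so α = 0.38857.

0.389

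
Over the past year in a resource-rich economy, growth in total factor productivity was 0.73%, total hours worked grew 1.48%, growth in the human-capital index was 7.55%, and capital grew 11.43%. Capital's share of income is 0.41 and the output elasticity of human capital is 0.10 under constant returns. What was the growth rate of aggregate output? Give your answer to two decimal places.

6.90%

Labor's share = 1 − 0.41 − 0.1 = 0.49.
Capital: 0.41 × 11.43 = 4.6863 pp.
The human-capital index: 0.1 × 7.55 = 0.755 pp.
Total hours worked: 0.49 × 1.48 = 0.7252 pp.
Output growth = 0.73 + 6.1665 = 6.8965%.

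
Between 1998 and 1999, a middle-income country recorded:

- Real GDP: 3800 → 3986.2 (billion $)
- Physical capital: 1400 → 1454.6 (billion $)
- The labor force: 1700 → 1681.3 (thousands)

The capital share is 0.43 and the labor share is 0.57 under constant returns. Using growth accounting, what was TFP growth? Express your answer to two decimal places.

Real GDP growth = (3986.2 − 3800) / 3800 = 4.9%.
Physical capital growth = (1454.6 − 1400) / 1400 = 3.9%.
The labor force growth = (1681.3 − 1700) / 1700 = -1.1%.
Labor's share = 1 − 0.43 = 0.57.
Physical capital: 0.43 × 3.9 = 1.677 pp.
The labor force: 0.57 × (-1.1) = -0.627 pp.
TFP growth = 4.9 − 1.05 = 3.85%.

TFP grew 3.85%.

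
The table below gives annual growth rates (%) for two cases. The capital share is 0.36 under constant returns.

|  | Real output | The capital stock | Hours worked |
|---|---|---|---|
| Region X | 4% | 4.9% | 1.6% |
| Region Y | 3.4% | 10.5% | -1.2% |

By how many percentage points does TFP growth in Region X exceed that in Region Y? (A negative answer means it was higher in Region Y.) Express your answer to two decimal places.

Labor's share = 1 − 0.36 = 0.64.
Region X: TFP = 4 − 1.764 − 1.024 = 1.212%.
Region Y: TFP = 3.4 − 3.78 + 0.768 = 0.388%.
Difference = 1.212 − (0.388) = 0.824 pp.

0.82 percentage points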